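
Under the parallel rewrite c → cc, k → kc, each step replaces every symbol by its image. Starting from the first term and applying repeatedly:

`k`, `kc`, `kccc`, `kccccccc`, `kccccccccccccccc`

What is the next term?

φ(kccccccccccccccc) expands symbol-by-symbol to kc cc cc cc cc cc cc cc cc cc cc cc cc cc cc cc; joining the 16 pieces gives the next term.

kccccccccccccccccccccccccccccccc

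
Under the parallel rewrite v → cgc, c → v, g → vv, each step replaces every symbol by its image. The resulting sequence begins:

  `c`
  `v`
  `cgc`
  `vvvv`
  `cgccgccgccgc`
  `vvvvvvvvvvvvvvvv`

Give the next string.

Rewriting the 16 symbols of vvvvvvvvvvvvvvvv one by one yields cgc cgc cgc cgc cgc cgc cgc cgc cgc cgc cgc cgc cgc cgc cgc cgc; concatenated:

cgccgccgccgccgccgccgccgccgccgccgccgccgccgccgccgc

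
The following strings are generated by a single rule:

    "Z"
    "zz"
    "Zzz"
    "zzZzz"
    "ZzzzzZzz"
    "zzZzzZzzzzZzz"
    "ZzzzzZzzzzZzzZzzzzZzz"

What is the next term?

zzZzzZzzzzZzzZzzzzZzzzzZzzZzzzzZzz

From term 3 onward, concatenate the second-to-last term with the last: Z·zz = Zzz, zz·Zzz = zzZzz, …
Continuing: zzZzzZzzzzZzz · ZzzzzZzzzzZzzZzzzzZzz gives term 8.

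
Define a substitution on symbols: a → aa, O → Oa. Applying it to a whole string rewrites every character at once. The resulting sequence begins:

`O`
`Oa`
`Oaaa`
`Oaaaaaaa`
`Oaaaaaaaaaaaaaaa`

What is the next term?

Rewriting the 16 symbols of Oaaaaaaaaaaaaaaa one by one yields Oa aa aa aa aa aa aa aa aa aa aa aa aa aa aa aa; concatenated:

Oaaaaaaaaaaaaaaaaaaaaaaaaaaaaaaa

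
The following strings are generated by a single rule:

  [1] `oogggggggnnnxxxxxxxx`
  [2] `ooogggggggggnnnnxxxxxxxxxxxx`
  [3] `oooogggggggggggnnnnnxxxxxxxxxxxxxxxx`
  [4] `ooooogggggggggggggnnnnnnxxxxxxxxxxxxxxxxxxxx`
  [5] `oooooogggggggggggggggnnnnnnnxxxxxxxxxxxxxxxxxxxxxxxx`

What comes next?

ooooooogggggggggggggggggnnnnnnnnxxxxxxxxxxxxxxxxxxxxxxxxxxxx

Term n consists of n o's, followed by 2n+3 g's, followed by n+1 n's, followed by 4n x's, where the shown terms are n = 2, 3, 4, 5, 6.
At n = 7 the blocks have lengths 7, 17, 8, 28.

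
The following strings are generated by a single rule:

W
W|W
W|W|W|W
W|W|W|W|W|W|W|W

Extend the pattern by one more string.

s(k+1) = s(k)·|·s(k) — each term doubles the last with '|' between the halves.
Doubling W|W|W|W|W|W|W|W with '|' between the halves:

W|W|W|W|W|W|W|W|W|W|W|W|W|W|W|W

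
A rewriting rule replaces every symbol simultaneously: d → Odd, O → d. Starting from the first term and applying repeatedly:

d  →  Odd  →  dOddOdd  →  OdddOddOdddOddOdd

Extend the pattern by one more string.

φ(OdddOddOdddOddOdd) expands symbol-by-symbol to d Odd Odd Odd d Odd Odd d Odd Odd Odd d Odd Odd d Odd Odd; joining the 17 pieces gives the next term.

dOddOddOdddOddOdddOddOddOdddOddOdddOddOdd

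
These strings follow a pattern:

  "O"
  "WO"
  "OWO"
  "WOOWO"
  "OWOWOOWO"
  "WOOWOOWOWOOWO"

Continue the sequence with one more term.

This is a Fibonacci-style word recurrence s(k) = s(k−2)·s(k−1): e.g. O·WO = OWO.
So term 7 is OWOWOOWO·WOOWOOWOWOOWO.

OWOWOOWOWOOWOOWOWOOWO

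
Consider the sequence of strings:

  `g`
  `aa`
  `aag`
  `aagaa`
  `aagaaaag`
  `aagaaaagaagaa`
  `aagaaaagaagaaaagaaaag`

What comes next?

From term 3 onward, concatenate the last term with the second-to-last: aa·g = aag, aag·aa = aagaa, …
Continuing: aagaaaagaagaaaagaaaag · aagaaaagaagaa gives term 8.

aagaaaagaagaaaagaaaagaagaaaagaagaa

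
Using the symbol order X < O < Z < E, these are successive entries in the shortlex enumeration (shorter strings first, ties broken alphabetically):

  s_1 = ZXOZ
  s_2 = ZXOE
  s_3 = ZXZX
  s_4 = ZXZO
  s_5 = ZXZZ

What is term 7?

ZXEX

Continuing the enumeration 2 steps past ZXZZ: ZXZZ → ZXZE → (answer).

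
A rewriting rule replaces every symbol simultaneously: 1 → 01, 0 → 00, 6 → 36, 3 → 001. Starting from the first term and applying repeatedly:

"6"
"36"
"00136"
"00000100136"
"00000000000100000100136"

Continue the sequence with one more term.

00000000000000000000000100000000000100000100136

Applying the rule to each of the 23 symbols of 00000000000100000100136 gives the pieces 00 00 00 00 00 00 00 00 00 00 00 01 00 00 00 00 00 01 00 00 01 001 36, which concatenate to the answer.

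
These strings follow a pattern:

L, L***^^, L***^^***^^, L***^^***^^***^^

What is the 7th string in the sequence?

Every step adds ***^^ to the end: s(k+1) = s(k)·***^^.
From L***^^***^^***^^, 3 further steps: L***^^***^^***^^ → L***^^***^^***^^***^^ → L***^^***^^***^^***^^***^^ → (answer).

L***^^***^^***^^***^^***^^***^^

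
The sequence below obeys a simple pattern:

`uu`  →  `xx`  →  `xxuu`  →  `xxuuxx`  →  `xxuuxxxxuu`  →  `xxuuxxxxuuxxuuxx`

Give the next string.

This is a Fibonacci-style word recurrence s(k) = s(k−1)·s(k−2): e.g. xx·uu = xxuu.
The next term joins xxuuxxxxuuxxuuxx and xxuuxxxxuu.

xxuuxxxxuuxxuuxxxxuuxxxxuu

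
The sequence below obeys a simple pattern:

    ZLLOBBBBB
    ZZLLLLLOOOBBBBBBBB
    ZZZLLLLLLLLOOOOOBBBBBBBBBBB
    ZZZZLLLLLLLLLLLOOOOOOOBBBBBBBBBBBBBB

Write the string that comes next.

The n-th term is n Z's then 3n-1 L's then 2n-1 O's then 3n+2 B's (n = 1, 2, …).
At n = 5 the blocks have lengths 5, 14, 9, 17.

ZZZZZLLLLLLLLLLLLLLOOOOOOOOOBBBBBBBBBBBBBBBBB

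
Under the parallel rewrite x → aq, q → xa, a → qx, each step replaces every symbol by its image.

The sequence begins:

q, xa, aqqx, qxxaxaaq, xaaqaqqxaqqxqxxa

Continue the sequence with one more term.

Rewriting the 16 symbols of xaaqaqqxaqqxqxxa one by one yields aq qx qx xa qx xa xa aq qx xa xa aq xa aq aq qx; concatenated:

aqqxqxxaqxxaxaaqqxxaxaaqxaaqaqqx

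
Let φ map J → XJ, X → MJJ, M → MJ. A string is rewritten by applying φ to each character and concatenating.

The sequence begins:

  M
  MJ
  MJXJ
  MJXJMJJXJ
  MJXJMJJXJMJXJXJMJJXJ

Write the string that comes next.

MJXJMJJXJMJXJXJMJJXJMJXJMJJXJMJJXJMJXJXJMJJXJ

Replace each of the 20 characters of MJXJMJJXJMJXJXJMJJXJ in place — MJ XJ MJJ XJ MJ XJ XJ MJJ XJ MJ XJ MJJ XJ MJJ XJ MJ XJ XJ MJJ XJ — and concatenate.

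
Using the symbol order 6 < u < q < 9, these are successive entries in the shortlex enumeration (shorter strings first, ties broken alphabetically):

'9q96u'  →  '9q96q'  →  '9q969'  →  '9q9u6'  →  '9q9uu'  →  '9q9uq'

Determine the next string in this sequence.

9q9u9

Treat 9q9uq as a base-4 numeral over the given alphabet and add one, carrying through any trailing 9's.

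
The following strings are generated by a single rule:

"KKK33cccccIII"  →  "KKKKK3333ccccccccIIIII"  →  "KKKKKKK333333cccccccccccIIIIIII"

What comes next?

KKKKKKKKK33333333ccccccccccccccIIIIIIIII

Each string has the form K^{2n+1} 3^{2n} c^{3n+2} I^{2n+1} (n = 1, 2, …).
Setting n = 4 gives 9, 8, 14, 9 characters in each block.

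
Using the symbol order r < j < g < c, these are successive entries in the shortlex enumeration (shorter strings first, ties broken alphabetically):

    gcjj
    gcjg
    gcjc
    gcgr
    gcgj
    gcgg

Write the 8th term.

gccr

Continuing the enumeration 2 steps past gcgg: gcgg → gcgc → (answer).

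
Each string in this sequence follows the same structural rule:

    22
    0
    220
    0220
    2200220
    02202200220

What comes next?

From term 3 onward, concatenate the second-to-last term with the last: 22·0 = 220, 0·220 = 0220, …
The next term joins 2200220 and 02202200220.

220022002202200220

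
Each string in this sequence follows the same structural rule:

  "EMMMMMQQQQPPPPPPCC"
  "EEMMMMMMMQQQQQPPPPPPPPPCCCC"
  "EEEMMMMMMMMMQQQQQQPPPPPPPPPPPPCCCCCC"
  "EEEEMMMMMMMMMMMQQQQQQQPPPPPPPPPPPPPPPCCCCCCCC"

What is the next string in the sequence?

EEEEEMMMMMMMMMMMMMQQQQQQQQPPPPPPPPPPPPPPPPPPCCCCCCCCCC

Term n consists of n-1 E's, followed by 2n+1 M's, followed by n+2 Q's, followed by 3n P's, followed by 2n-2 C's, where the shown terms are n = 2, 3, 4, 5.
For the next term, n = 6, so the run lengths are 5, 13, 8, 18, 10.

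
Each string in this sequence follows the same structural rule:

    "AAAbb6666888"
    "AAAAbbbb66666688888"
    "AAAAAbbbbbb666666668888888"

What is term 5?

AAAAAAAbbbbbbbbbb66666666666688888888888

Reading off run lengths: A runs 3, 4, 5; b runs 2, 4, 6; 6 runs 4, 6, 8; 8 runs 3, 5, 7 — each is linear in n (n = 1, 2, …).
At n = 5 the blocks have lengths 7, 10, 12, 11.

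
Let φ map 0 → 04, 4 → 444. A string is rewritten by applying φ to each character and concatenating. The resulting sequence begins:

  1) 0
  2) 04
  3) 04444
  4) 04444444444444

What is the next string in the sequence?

Rewriting the 14 symbols of 04444444444444 one by one yields 04 444 444 444 444 444 444 444 444 444 444 444 444 444; concatenated:

04444444444444444444444444444444444444444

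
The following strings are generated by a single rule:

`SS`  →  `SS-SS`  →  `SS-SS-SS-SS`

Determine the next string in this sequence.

Each string is two copies of the previous one joined by '-'.
So the next term is two copies of SS-SS-SS-SS with '-' between the halves.

SS-SS-SS-SS-SS-SS-SS-SS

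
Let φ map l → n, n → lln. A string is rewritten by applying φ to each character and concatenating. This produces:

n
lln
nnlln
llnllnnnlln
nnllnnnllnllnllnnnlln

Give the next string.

Rewriting the 21 symbols of nnllnnnllnllnllnnnlln one by one yields lln lln n n lln lln lln n n lln n n lln n n lln lln lln n n lln; concatenated:

llnllnnnllnllnllnnnllnnnllnnnllnllnllnnnlln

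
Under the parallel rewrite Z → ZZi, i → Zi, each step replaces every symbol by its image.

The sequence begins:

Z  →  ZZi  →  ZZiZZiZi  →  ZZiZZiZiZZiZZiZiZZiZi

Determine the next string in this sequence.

φ(ZZiZZiZiZZiZZiZiZZiZi) expands symbol-by-symbol to ZZi ZZi Zi ZZi ZZi Zi ZZi Zi ZZi ZZi Zi ZZi ZZi Zi ZZi Zi ZZi ZZi Zi ZZi Zi; joining the 21 pieces gives the next term.

ZZiZZiZiZZiZZiZiZZiZiZZiZZiZiZZiZZiZiZZiZiZZiZZiZiZZiZi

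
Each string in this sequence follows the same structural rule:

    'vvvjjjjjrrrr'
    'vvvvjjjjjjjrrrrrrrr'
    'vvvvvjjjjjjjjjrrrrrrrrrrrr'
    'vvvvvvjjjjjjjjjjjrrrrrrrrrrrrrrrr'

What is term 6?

vvvvvvvvjjjjjjjjjjjjjjjrrrrrrrrrrrrrrrrrrrrrrrr

Term n consists of n+2 v's, followed by 2n+3 j's, followed by 4n r's (n = 1, 2, …).
For term 6, n = 6, so the run lengths are 8, 15, 24.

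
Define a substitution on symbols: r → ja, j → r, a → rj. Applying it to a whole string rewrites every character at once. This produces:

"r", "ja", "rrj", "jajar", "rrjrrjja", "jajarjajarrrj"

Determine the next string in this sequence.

Replace each of the 13 characters of jajarjajarrrj in place — r rj r rj ja r rj r rj ja ja ja r — and concatenate.

rrjrrjjarrjrrjjajajar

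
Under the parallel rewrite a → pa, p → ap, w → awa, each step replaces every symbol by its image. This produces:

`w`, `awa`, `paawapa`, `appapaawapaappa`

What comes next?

paapappaappapaawapaappapaapappa

Replace each of the 15 characters of appapaawapaappa in place — pa ap ap pa ap pa pa awa pa ap pa pa ap ap pa — and concatenate.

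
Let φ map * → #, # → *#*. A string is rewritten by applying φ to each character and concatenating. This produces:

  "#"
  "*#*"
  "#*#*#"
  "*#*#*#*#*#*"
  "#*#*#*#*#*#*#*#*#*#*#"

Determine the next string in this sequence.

*#*#*#*#*#*#*#*#*#*#*#*#*#*#*#*#*#*#*#*#*#*

Replace each of the 21 characters of #*#*#*#*#*#*#*#*#*#*# in place — *#* # *#* # *#* # *#* # *#* # *#* # *#* # *#* # *#* # *#* # *#* — and concatenate.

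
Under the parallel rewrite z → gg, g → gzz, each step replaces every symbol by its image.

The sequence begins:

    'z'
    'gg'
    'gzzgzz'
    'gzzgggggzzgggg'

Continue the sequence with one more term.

Replace each of the 14 characters of gzzgggggzzgggg in place — gzz gg gg gzz gzz gzz gzz gzz gg gg gzz gzz gzz gzz — and concatenate.

gzzgggggzzgzzgzzgzzgzzgggggzzgzzgzzgzz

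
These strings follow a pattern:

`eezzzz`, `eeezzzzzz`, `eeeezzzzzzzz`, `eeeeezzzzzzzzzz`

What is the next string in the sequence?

The n-th term is n e's then 2n z's, where the shown terms are n = 2, 3, 4, 5.
Setting n = 6 gives 6, 12 characters in each block.

eeeeeezzzzzzzzzzzz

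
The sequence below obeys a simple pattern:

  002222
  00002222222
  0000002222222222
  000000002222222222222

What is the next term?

Term n consists of 2n 0's, followed by 3n+1 2's (n = 1, 2, …).
For the next term, n = 5, so the run lengths are 10, 16.

00000000002222222222222222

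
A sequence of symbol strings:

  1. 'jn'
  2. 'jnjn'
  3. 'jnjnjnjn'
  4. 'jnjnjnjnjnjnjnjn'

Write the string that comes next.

jnjnjnjnjnjnjnjnjnjnjnjnjnjnjnjn

Every step duplicates the string.
One more doubling of jnjnjnjnjnjnjnjn gives the answer.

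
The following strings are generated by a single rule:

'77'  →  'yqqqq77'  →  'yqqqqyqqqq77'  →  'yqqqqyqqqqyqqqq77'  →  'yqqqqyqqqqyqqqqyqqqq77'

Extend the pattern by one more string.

yqqqqyqqqqyqqqqyqqqqyqqqq77

Every step adds yqqqq at the front: s(k+1) = yqqqq·s(k).
So the next term is yqqqq·yqqqqyqqqqyqqqqyqqqq77.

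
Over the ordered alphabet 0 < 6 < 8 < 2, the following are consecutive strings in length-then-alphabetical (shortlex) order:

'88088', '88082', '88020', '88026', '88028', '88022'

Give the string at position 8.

88606

Advancing 2 positions from 88022 through 88022 → 88600 reaches term 8.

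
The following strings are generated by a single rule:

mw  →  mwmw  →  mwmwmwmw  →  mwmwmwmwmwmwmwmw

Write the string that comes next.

mwmwmwmwmwmwmwmwmwmwmwmwmwmwmwmw

s(k+1) = s(k)·s(k) — each term doubles the last.
So the next term is two copies of mwmwmwmwmwmwmwmw.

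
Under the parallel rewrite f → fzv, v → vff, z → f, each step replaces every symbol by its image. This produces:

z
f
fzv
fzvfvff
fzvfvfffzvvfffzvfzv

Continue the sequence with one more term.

fzvfvfffzvvfffzvfzvfzvfvffvfffzvfzvfzvfvfffzvfvff

Replace each of the 19 characters of fzvfvfffzvvfffzvfzv in place — fzv f vff fzv vff fzv fzv fzv f vff vff fzv fzv fzv f vff fzv f vff — and concatenate.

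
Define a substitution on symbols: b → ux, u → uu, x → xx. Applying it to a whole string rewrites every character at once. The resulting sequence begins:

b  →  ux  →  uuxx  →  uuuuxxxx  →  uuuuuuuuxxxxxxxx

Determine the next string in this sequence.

Applying the rule to each of the 16 symbols of uuuuuuuuxxxxxxxx gives the pieces uu uu uu uu uu uu uu uu xx xx xx xx xx xx xx xx, which concatenate to the answer.

uuuuuuuuuuuuuuuuxxxxxxxxxxxxxxxx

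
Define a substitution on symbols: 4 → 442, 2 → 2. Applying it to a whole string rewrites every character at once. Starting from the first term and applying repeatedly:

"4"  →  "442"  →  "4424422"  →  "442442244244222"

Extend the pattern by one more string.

4424422442442224424422442442222

φ(442442244244222) expands symbol-by-symbol to 442 442 2 442 442 2 2 442 442 2 442 442 2 2 2; joining the 15 pieces gives the next term.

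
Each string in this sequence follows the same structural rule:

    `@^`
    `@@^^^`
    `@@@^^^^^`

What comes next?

The n-th term is n @'s then 2n-1 ^'s (n = 1, 2, …).
At n = 4 the blocks have lengths 4, 7.

@@@@^^^^^^^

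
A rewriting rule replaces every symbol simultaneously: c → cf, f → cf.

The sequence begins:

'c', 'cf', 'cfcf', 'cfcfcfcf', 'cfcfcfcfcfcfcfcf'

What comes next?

Rewriting the 16 symbols of cfcfcfcfcfcfcfcf one by one yields cf cf cf cf cf cf cf cf cf cf cf cf cf cf cf cf; concatenated:

cfcfcfcfcfcfcfcfcfcfcfcfcfcfcfcf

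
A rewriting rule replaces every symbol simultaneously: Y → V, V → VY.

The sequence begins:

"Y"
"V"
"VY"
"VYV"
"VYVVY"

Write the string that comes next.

Rewriting each symbol of VYVVY: V→VY, Y→V, V→VY, V→VY, Y→V, which concatenates to VY V VY VY V.

VYVVYVYV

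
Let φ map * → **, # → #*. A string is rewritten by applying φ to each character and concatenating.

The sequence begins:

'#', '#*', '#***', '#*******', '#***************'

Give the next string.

Replace each of the 16 characters of #*************** in place — #* ** ** ** ** ** ** ** ** ** ** ** ** ** ** ** — and concatenate.

#*******************************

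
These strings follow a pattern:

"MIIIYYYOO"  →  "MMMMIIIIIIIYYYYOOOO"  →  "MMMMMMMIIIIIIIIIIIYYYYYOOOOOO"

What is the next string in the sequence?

MMMMMMMMMMIIIIIIIIIIIIIIIYYYYYYOOOOOOOO

Each string has the form M^{3n-2} I^{4n-1} Y^{n+2} O^{2n} (n = 1, 2, …).
Setting n = 4 gives 10, 15, 6, 8 characters in each block.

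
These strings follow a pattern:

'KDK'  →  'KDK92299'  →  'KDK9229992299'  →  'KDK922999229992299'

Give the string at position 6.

KDK9229992299922999229992299

Every step adds 92299 to the end: s(k+1) = s(k)·92299.
From KDK922999229992299, 2 further steps: KDK922999229992299 → KDK92299922999229992299 → (answer).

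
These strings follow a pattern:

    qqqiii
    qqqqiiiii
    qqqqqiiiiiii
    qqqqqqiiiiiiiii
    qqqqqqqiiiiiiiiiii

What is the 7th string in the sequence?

Each string has the form q^{n+1} i^{2n-1}, where the shown terms are n = 2, 3, 4, 5, 6.
Setting n = 8 gives 9, 15 characters in each block.

qqqqqqqqqiiiiiiiiiiiiiii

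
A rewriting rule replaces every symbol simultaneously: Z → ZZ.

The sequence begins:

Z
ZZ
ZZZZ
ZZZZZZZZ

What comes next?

Apply φ to ZZZZZZZZ symbol by symbol: Z→ZZ, Z→ZZ, Z→ZZ, Z→ZZ, Z→ZZ, Z→ZZ, Z→ZZ, Z→ZZ; joined: ZZ ZZ ZZ ZZ ZZ ZZ ZZ ZZ.

ZZZZZZZZZZZZZZZZ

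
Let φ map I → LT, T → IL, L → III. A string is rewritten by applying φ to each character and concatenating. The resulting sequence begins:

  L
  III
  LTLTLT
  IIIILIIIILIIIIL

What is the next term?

LTLTLTLTIIILTLTLTLTIIILTLTLTLTIII

φ(IIIILIIIILIIIIL) expands symbol-by-symbol to LT LT LT LT III LT LT LT LT III LT LT LT LT III; joining the 15 pieces gives the next term.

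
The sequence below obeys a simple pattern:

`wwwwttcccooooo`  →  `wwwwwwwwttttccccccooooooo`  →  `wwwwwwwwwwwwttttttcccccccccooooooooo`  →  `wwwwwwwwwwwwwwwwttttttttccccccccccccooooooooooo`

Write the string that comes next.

wwwwwwwwwwwwwwwwwwwwttttttttttcccccccccccccccooooooooooooo

The n-th term is 4n w's then 2n t's then 3n c's then 2n+3 o's (n = 1, 2, …).
At n = 5 the blocks have lengths 20, 10, 15, 13.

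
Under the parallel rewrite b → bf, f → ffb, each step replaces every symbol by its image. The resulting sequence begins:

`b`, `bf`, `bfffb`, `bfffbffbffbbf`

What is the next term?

Replace each of the 13 characters of bfffbffbffbbf in place — bf ffb ffb ffb bf ffb ffb bf ffb ffb bf bf ffb — and concatenate.

bfffbffbffbbfffbffbbfffbffbbfbfffb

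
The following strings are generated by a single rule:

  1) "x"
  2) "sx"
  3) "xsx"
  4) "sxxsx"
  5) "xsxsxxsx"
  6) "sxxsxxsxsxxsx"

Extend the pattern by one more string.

Each term (from the third on) is the two preceding terms concatenated in order: term 3 = x·sx = xsx.
So term 7 is xsxsxxsx·sxxsxxsxsxxsx.

xsxsxxsxsxxsxxsxsxxsx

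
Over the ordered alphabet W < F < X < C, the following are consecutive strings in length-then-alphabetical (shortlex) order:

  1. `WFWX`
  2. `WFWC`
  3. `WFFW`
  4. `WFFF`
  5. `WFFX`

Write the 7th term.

WFXW

Advancing 2 positions from WFFX through WFFX → WFFC reaches term 7.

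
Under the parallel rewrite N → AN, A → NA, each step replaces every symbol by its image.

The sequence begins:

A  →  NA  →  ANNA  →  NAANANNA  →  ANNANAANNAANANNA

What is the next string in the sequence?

NAANANNAANNANAANANNANAANNAANANNA

Applying the rule to each of the 16 symbols of ANNANAANNAANANNA gives the pieces NA AN AN NA AN NA NA AN AN NA NA AN NA AN AN NA, which concatenate to the answer.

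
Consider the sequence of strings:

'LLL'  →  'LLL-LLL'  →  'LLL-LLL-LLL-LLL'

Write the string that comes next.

Each string is two copies of the previous one joined by '-'.
One more doubling of LLL-LLL-LLL-LLL gives the answer.

LLL-LLL-LLL-LLL-LLL-LLL-LLL-LLL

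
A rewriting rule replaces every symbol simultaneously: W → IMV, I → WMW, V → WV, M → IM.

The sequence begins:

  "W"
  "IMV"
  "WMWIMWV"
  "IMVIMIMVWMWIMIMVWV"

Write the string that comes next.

WMWIMWVWMWIMWMWIMWVIMVIMIMVWMWIMWMWIMWVIMVWV

Replace each of the 18 characters of IMVIMIMVWMWIMIMVWV in place — WMW IM WV WMW IM WMW IM WV IMV IM IMV WMW IM WMW IM WV IMV WV — and concatenate.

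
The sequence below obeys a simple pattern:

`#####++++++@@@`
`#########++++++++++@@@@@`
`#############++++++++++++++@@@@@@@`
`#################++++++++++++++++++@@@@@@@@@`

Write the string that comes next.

The n-th term is 4n+1 #'s then 4n+2 +'s then 2n+1 @'s (n = 1, 2, …).
At n = 5 the blocks have lengths 21, 22, 11.

#####################++++++++++++++++++++++@@@@@@@@@@@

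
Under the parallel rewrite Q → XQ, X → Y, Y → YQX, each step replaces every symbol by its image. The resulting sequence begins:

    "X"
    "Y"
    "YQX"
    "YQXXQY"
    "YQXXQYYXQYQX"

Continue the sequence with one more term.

Expanding YQXXQYYXQYQX: Y→YQX, Q→XQ, X→Y, X→Y, Q→XQ, Y→YQX, Y→YQX, X→Y, Q→XQ, Y→YQX, Q→XQ, X→Y. Concatenated: YQX XQ Y Y XQ YQX YQX Y XQ YQX XQ Y.

YQXXQYYXQYQXYQXYXQYQXXQY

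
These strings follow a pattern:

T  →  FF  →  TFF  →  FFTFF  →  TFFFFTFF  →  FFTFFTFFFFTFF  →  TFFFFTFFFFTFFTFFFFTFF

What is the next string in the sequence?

FFTFFTFFFFTFFTFFFFTFFFFTFFTFFFFTFF

From term 3 onward, concatenate the second-to-last term with the last: T·FF = TFF, FF·TFF = FFTFF, …
Continuing: FFTFFTFFFFTFF · TFFFFTFFFFTFFTFFFFTFF gives term 8.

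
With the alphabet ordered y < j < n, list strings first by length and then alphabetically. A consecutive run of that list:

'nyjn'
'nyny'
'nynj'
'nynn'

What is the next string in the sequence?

njyy

Find the rightmost character of nynn below n, bump it to the next letter, and reset everything to its right to y.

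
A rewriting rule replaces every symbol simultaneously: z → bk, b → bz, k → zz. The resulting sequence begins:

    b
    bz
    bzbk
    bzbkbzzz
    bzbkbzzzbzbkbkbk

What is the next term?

φ(bzbkbzzzbzbkbkbk) expands symbol-by-symbol to bz bk bz zz bz bk bk bk bz bk bz zz bz zz bz zz; joining the 16 pieces gives the next term.

bzbkbzzzbzbkbkbkbzbkbzzzbzzzbzzz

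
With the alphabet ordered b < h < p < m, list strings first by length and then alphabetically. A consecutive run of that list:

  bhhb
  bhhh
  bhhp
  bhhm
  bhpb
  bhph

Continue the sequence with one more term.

bhpp

Find the rightmost character of bhph below m, bump it to the next letter, and reset everything to its right to b.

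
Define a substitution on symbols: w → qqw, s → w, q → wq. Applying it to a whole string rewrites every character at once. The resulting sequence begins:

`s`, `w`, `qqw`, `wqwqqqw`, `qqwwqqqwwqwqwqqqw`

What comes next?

Replace each of the 17 characters of qqwwqqqwwqwqwqqqw in place — wq wq qqw qqw wq wq wq qqw qqw wq qqw wq qqw wq wq wq qqw — and concatenate.

wqwqqqwqqwwqwqwqqqwqqwwqqqwwqqqwwqwqwqqqw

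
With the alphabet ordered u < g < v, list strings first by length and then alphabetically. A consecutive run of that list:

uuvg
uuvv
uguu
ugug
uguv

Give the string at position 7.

Advancing 2 positions from uguv through uguv → uggu reaches term 7.

uggg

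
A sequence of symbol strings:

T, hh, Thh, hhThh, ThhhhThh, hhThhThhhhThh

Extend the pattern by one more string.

Each term (from the third on) is the two preceding terms concatenated in order: term 3 = T·hh = Thh.
Continuing: ThhhhThh · hhThhThhhhThh gives term 7.

ThhhhThhhhThhThhhhThh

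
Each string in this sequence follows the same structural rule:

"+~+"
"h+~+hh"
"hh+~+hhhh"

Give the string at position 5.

hhhh+~+hhhhhhhh

Every step adds h to the front and hh to the end of the previous string.
From hh+~+hhhh, 2 further steps: hh+~+hhhh → hhh+~+hhhhhh → (answer).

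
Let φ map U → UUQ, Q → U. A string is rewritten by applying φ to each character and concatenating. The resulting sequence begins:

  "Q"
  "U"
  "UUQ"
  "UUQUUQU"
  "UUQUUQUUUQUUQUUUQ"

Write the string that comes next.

Applying the rule to each of the 17 symbols of UUQUUQUUUQUUQUUUQ gives the pieces UUQ UUQ U UUQ UUQ U UUQ UUQ UUQ U UUQ UUQ U UUQ UUQ UUQ U, which concatenate to the answer.

UUQUUQUUUQUUQUUUQUUQUUQUUUQUUQUUUQUUQUUQU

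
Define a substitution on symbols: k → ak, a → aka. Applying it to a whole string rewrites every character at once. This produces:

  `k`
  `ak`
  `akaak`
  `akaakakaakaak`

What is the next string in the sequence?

Rewriting the 13 symbols of akaakakaakaak one by one yields aka ak aka aka ak aka ak aka aka ak aka aka ak; concatenated:

akaakakaakaakakaakakaakaakakaakaak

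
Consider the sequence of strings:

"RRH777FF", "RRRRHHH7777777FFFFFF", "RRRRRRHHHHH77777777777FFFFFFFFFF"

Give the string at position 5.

Reading off run lengths: R runs 2, 4, 6; H runs 1, 3, 5; 7 runs 3, 7, 11; F runs 2, 6, 10 — each is linear in n (n = 1, 2, …).
For term 5, n = 5, so the run lengths are 10, 9, 19, 18.

RRRRRRRRRRHHHHHHHHH7777777777777777777FFFFFFFFFFFFFFFFFF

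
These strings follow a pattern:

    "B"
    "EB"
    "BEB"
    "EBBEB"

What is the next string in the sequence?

From term 3 onward, concatenate the second-to-last term with the last: B·EB = BEB, EB·BEB = EBBEB, …
Continuing: BEB · EBBEB gives term 5.

BEBEBBEB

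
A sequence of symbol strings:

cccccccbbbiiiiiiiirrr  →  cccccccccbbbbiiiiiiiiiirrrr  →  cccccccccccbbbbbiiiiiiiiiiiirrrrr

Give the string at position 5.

Reading off run lengths: c runs 7, 9, 11; b runs 3, 4, 5; i runs 8, 10, 12; r runs 3, 4, 5 — each is linear in n, where the shown terms are n = 3, 4, 5.
For term 5, n = 7, so the run lengths are 15, 7, 16, 7.

cccccccccccccccbbbbbbbiiiiiiiiiiiiiiiirrrrrrr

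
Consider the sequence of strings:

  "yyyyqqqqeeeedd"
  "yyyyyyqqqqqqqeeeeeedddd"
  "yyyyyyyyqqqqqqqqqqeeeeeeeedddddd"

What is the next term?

yyyyyyyyyyqqqqqqqqqqqqqeeeeeeeeeedddddddd

Term n consists of 2n y's, followed by 3n-2 q's, followed by 2n e's, followed by 2n-2 d's, where the shown terms are n = 2, 3, 4.
At n = 5 the blocks have lengths 10, 13, 10, 8.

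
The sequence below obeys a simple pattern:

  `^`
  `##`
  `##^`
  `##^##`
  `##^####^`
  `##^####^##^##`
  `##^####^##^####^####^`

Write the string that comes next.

Each term (from the third on) is the previous term followed by the one before it: term 3 = ##·^ = ##^.
Continuing: ##^####^##^####^####^ · ##^####^##^## gives term 8.

##^####^##^####^####^##^####^##^##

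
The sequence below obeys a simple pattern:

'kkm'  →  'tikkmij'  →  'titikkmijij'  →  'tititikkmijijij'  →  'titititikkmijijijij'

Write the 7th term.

s(k+1) = ti·s(k)·ij, so each term gains ti as a prefix and ij as a suffix.
From titititikkmijijijij, 2 further steps: titititikkmijijijij → tititititikkmijijijijij → (answer).

titititititikkmijijijijijij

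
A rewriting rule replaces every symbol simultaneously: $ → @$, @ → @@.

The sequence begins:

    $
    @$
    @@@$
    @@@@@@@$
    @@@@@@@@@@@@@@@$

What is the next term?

Replace each of the 16 characters of @@@@@@@@@@@@@@@$ in place — @@ @@ @@ @@ @@ @@ @@ @@ @@ @@ @@ @@ @@ @@ @@ @$ — and concatenate.

@@@@@@@@@@@@@@@@@@@@@@@@@@@@@@@$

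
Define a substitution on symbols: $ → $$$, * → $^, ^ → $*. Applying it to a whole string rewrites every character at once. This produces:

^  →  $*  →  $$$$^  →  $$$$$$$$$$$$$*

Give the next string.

φ($$$$$$$$$$$$$*) expands symbol-by-symbol to $$$ $$$ $$$ $$$ $$$ $$$ $$$ $$$ $$$ $$$ $$$ $$$ $$$ $^; joining the 14 pieces gives the next term.

$$$$$$$$$$$$$$$$$$$$$$$$$$$$$$$$$$$$$$$$^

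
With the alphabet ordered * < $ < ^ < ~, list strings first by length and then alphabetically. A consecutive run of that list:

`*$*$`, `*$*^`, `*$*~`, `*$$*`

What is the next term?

The successor of *$$* increments the rightmost position that isn't already ~ and resets every position after it to *.

*$$$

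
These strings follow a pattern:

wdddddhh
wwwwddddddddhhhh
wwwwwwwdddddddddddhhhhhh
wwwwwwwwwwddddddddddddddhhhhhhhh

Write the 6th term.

Reading off run lengths: w runs 1, 4, 7, 10; d runs 5, 8, 11, 14; h runs 2, 4, 6, 8 — each is linear in n (n = 1, 2, …).
For term 6, n = 6, so the run lengths are 16, 20, 12.

wwwwwwwwwwwwwwwwddddddddddddddddddddhhhhhhhhhhhh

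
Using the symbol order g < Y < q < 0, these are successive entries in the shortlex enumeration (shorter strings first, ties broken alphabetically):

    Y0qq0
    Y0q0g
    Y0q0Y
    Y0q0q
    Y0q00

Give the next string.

Treat Y0q00 as a base-4 numeral over the given alphabet and add one, carrying through any trailing 0's.

Y00gg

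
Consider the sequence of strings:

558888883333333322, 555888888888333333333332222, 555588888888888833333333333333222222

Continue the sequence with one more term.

555558888888888888883333333333333333322222222

Term n consists of n 5's, followed by 3n 8's, followed by 3n+2 3's, followed by 2n-2 2's, where the shown terms are n = 2, 3, 4.
At n = 5 the blocks have lengths 5, 15, 17, 8.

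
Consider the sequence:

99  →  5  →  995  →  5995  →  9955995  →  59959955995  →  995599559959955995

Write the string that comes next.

59959955995995599559959955995

This is a Fibonacci-style word recurrence s(k) = s(k−2)·s(k−1): e.g. 99·5 = 995.
Continuing: 59959955995 · 995599559959955995 gives term 8.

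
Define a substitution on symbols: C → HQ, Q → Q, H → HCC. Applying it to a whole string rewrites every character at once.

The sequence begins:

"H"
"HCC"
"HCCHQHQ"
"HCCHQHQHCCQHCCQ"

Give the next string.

HCCHQHQHCCQHCCQHCCHQHQQHCCHQHQQ

Replace each of the 15 characters of HCCHQHQHCCQHCCQ in place — HCC HQ HQ HCC Q HCC Q HCC HQ HQ Q HCC HQ HQ Q — and concatenate.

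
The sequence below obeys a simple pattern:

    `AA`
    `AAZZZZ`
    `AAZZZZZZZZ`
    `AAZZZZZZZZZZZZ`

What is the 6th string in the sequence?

Every step adds ZZZZ to the end: s(k+1) = s(k)·ZZZZ.
From AAZZZZZZZZZZZZ, 2 further steps: AAZZZZZZZZZZZZ → AAZZZZZZZZZZZZZZZZ → (answer).

AAZZZZZZZZZZZZZZZZZZZZ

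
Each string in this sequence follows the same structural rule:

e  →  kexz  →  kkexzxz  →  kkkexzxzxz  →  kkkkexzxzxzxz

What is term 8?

s(k+1) = k·s(k)·xz, so each term gains k as a prefix and xz as a suffix.
From kkkkexzxzxzxz, 3 further steps: kkkkexzxzxzxz → kkkkkexzxzxzxzxz → kkkkkkexzxzxzxzxzxz → (answer).

kkkkkkkexzxzxzxzxzxzxz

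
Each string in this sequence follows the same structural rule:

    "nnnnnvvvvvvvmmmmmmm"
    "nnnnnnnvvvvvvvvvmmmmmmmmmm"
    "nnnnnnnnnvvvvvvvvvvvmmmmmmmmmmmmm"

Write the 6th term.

nnnnnnnnnnnnnnnvvvvvvvvvvvvvvvvvmmmmmmmmmmmmmmmmmmmmmm

The n-th term is 2n-1 n's then 2n+1 v's then 3n-2 m's, where the shown terms are n = 3, 4, 5.
For term 6, n = 8, so the run lengths are 15, 17, 22.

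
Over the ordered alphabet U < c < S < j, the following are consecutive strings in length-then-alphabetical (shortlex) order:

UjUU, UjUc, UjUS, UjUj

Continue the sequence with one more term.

UjcU

Find the rightmost character of UjUj below j, bump it to the next letter, and reset everything to its right to U.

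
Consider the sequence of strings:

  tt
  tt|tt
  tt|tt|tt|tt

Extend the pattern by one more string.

tt|tt|tt|tt|tt|tt|tt|tt

Every step duplicates the string with '|' between the halves.
So the next term is two copies of tt|tt|tt|tt with '|' between the halves.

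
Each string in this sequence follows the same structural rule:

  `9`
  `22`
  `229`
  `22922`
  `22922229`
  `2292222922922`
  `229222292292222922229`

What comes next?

2292222922922229222292292222922922

From term 3 onward, concatenate the last term with the second-to-last: 22·9 = 229, 229·22 = 22922, …
Continuing: 229222292292222922229 · 2292222922922 gives term 8.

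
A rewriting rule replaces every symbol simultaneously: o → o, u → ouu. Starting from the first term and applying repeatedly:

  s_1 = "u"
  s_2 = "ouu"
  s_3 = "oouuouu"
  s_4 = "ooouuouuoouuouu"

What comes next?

Applying the rule to each of the 15 symbols of ooouuouuoouuouu gives the pieces o o o ouu ouu o ouu ouu o o ouu ouu o ouu ouu, which concatenate to the answer.

oooouuouuoouuouuooouuouuoouuouu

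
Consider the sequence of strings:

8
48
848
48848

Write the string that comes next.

84848848

From term 3 onward, concatenate the second-to-last term with the last: 8·48 = 848, 48·848 = 48848, …
So term 5 is 848·48848.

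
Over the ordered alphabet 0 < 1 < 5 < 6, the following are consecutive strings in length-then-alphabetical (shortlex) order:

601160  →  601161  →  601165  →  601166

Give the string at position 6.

601501

Stepping forward 2 times from 601166: 601166 → 601500, then the target.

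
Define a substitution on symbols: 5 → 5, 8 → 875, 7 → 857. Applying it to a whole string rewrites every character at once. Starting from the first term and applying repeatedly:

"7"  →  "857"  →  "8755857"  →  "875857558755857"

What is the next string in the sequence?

φ(875857558755857) expands symbol-by-symbol to 875 857 5 875 5 857 5 5 875 857 5 5 875 5 857; joining the 15 pieces gives the next term.

8758575875585755875857558755857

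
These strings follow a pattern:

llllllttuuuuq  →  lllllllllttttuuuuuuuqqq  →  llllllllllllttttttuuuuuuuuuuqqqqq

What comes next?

lllllllllllllllttttttttuuuuuuuuuuuuuqqqqqqq

Each string has the form l^{3n+3} t^{2n} u^{3n+1} q^{2n-1} (n = 1, 2, …).
At n = 4 the blocks have lengths 15, 8, 13, 7.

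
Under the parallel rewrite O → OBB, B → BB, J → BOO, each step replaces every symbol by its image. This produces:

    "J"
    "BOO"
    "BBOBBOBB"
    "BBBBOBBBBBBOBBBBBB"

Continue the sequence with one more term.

Applying the rule to each of the 18 symbols of BBBBOBBBBBBOBBBBBB gives the pieces BB BB BB BB OBB BB BB BB BB BB BB OBB BB BB BB BB BB BB, which concatenate to the answer.

BBBBBBBBOBBBBBBBBBBBBBBOBBBBBBBBBBBBBB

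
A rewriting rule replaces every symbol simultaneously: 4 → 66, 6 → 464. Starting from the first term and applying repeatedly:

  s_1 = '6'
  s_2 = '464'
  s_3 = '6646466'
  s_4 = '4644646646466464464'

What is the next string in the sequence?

Applying the rule to each of the 19 symbols of 4644646646466464464 gives the pieces 66 464 66 66 464 66 464 464 66 464 66 464 464 66 464 66 66 464 66, which concatenate to the answer.

66464666646466464464664646646446466464666646466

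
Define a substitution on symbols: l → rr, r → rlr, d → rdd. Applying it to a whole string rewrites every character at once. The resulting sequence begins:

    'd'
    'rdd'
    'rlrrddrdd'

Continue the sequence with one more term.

Expanding rlrrddrdd: r→rlr, l→rr, r→rlr, r→rlr, d→rdd, d→rdd, r→rlr, d→rdd, d→rdd. Concatenated: rlr rr rlr rlr rdd rdd rlr rdd rdd.

rlrrrrlrrlrrddrddrlrrddrdd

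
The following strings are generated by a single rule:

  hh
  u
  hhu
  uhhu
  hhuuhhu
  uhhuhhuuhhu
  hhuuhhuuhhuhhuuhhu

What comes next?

Each term (from the third on) is the two preceding terms concatenated in order: term 3 = hh·u = hhu.
So term 8 is uhhuhhuuhhu·hhuuhhuuhhuhhuuhhu.

uhhuhhuuhhuhhuuhhuuhhuhhuuhhu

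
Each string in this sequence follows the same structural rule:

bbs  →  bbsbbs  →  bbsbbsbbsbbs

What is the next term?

s(k+1) = s(k)·s(k) — each term doubles the last.
Doubling bbsbbsbbsbbs:

bbsbbsbbsbbsbbsbbsbbsbbs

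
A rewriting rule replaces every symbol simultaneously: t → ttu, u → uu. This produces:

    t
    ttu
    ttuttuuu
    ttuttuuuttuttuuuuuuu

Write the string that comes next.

Rewriting the 20 symbols of ttuttuuuttuttuuuuuuu one by one yields ttu ttu uu ttu ttu uu uu uu ttu ttu uu ttu ttu uu uu uu uu uu uu uu; concatenated:

ttuttuuuttuttuuuuuuuttuttuuuttuttuuuuuuuuuuuuuuu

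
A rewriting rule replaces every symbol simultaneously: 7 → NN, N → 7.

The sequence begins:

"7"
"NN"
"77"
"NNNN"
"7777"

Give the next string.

NNNNNNNN

Apply φ to 7777 symbol by symbol: 7→NN, 7→NN, 7→NN, 7→NN; joined: NN NN NN NN.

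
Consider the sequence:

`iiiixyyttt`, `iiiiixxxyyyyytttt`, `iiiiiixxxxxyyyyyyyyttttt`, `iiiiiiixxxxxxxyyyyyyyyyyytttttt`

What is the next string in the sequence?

The n-th term is n+3 i's then 2n-1 x's then 3n-1 y's then n+2 t's (n = 1, 2, …).
Setting n = 5 gives 8, 9, 14, 7 characters in each block.

iiiiiiiixxxxxxxxxyyyyyyyyyyyyyyttttttt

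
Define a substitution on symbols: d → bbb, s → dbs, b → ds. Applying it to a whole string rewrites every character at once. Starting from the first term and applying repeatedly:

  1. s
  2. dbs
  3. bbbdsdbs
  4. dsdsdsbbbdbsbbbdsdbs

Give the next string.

Rewriting the 20 symbols of dsdsdsbbbdbsbbbdsdbs one by one yields bbb dbs bbb dbs bbb dbs ds ds ds bbb ds dbs ds ds ds bbb dbs bbb ds dbs; concatenated:

bbbdbsbbbdbsbbbdbsdsdsdsbbbdsdbsdsdsdsbbbdbsbbbdsdbs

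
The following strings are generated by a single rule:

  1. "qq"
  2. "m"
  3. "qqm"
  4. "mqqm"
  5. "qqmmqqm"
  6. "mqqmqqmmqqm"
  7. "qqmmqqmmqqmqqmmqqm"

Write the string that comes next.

Each term (from the third on) is the two preceding terms concatenated in order: term 3 = qq·m = qqm.
So term 8 is mqqmqqmmqqm·qqmmqqmmqqmqqmmqqm.

mqqmqqmmqqmqqmmqqmmqqmqqmmqqm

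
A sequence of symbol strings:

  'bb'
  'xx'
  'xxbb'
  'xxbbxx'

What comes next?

Each term (from the third on) is the previous term followed by the one before it: term 3 = xx·bb = xxbb.
The next term joins xxbbxx and xxbb.

xxbbxxxxbb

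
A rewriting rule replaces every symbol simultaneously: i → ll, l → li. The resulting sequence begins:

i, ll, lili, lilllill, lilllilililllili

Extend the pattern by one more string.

Applying the rule to each of the 16 symbols of lilllilililllili gives the pieces li ll li li li ll li ll li ll li li li ll li ll, which concatenate to the answer.

lilllilililllilllilllilililllill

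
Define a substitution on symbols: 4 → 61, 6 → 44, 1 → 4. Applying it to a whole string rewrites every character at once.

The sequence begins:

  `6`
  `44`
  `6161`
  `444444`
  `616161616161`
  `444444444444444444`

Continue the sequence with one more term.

616161616161616161616161616161616161

Applying the rule to each of the 18 symbols of 444444444444444444 gives the pieces 61 61 61 61 61 61 61 61 61 61 61 61 61 61 61 61 61 61, which concatenate to the answer.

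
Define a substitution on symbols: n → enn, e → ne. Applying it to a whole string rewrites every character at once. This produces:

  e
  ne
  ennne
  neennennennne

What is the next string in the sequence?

Rewriting the 13 symbols of neennennennne one by one yields enn ne ne enn enn ne enn enn ne enn enn enn ne; concatenated:

ennneneennennneennennneennennennne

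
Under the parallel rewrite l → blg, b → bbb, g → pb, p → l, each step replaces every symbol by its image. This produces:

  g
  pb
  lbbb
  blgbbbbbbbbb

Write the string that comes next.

bbbblgpbbbbbbbbbbbbbbbbbbbbbbbbbbbb

Apply φ to blgbbbbbbbbb symbol by symbol: b→bbb, l→blg, g→pb, b→bbb, b→bbb, b→bbb, b→bbb, b→bbb, b→bbb, b→bbb, b→bbb, b→bbb; joined: bbb blg pb bbb bbb bbb bbb bbb bbb bbb bbb bbb.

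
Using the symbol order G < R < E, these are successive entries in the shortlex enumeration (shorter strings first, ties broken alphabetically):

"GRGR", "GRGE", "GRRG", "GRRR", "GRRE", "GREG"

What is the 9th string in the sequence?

Advancing 3 positions from GREG through GREG → GRER → GREE reaches term 9.

GEGG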